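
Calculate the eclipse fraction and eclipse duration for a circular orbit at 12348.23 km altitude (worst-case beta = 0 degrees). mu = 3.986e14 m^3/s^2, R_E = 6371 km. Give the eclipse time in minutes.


r = 18719.2300 km
T = 424.8073 min
Eclipse fraction = arcsin(R_E/r)/pi = arcsin(6371.0000/18719.2300)/pi
= arcsin(0.3403452)/pi = 0.1105439
Eclipse duration = 0.1105439 * 424.8073 = 46.9599 min

46.9599 minutes


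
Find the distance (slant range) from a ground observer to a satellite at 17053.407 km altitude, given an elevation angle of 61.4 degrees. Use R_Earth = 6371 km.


h = 17053.407 km, el = 61.4 deg
d = -R_E*sin(el) + sqrt((R_E*sin(el))^2 + 2*R_E*h + h^2)
d = -6371.0000*sin(1.0716) + sqrt((6371.0000*0.877983)^2 + 2*6371.0000*17053.407 + 17053.407^2)
d = 17631.3978 km

17631.3978 km


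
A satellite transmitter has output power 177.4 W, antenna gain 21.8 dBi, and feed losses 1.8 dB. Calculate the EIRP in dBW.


Pt = 177.4 W = 22.4895 dBW
EIRP = Pt_dBW + Gt - losses = 22.4895 + 21.8 - 1.8 = 42.4895 dBW

42.4895 dBW


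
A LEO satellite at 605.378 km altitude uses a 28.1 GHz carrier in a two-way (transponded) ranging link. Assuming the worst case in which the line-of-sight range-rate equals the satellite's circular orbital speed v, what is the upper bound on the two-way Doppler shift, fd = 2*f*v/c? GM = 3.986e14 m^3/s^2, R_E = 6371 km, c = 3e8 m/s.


r = 6.976378e+06 m
v = sqrt(mu/r) = 7558.8138 m/s (worst-case radial velocity)
f = 28.1 GHz = 2.81e+10 Hz
fd = 2*f*v/c = 2*2.81e+10*7558.8138/3.0e+08
fd = 1.4160178e+06 Hz

1.4160e+06 Hz


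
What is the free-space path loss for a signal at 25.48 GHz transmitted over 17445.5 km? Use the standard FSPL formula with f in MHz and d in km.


f = 25.48 GHz = 25480.0000 MHz
d = 17445.5 km
FSPL = 32.44 + 20*log10(25480.0000) + 20*log10(17445.5)
FSPL = 32.44 + 88.1240 + 84.8337
FSPL = 205.3977 dB

205.3977 dB


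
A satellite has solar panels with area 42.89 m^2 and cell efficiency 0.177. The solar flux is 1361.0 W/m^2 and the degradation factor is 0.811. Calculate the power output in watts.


P = area * eta * S * degradation
P = 42.89 * 0.177 * 1361.0 * 0.811
P = 8379.3107 W

8379.3107 W


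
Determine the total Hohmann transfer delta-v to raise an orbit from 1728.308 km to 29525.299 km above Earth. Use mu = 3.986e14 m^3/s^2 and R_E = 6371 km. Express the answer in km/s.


r1 = 8099.3080 km = 8.099308e+06 m
r2 = 35896.2990 km = 3.5896299e+07 m
dv1 = sqrt(mu/r1)*(sqrt(2*r2/(r1+r2)) - 1) = 1946.2078 m/s
dv2 = sqrt(mu/r2)*(1 - sqrt(2*r1/(r1+r2))) = 1310.3120 m/s
total dv = |dv1| + |dv2| = 1946.2078 + 1310.3120 = 3256.5198 m/s = 3.2565 km/s

3.2565 km/s


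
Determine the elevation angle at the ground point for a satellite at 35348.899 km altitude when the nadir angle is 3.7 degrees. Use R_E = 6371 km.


r = R_E + alt = 41719.8990 km
Law of sines in the satellite / Earth-center / ground-point triangle:
  sin(nadir)/R_E = sin(90 + el)/r  =>  cos(el) = (r/R_E)*sin(nadir)
cos(el) = (41719.8990 / 6371.0000) * sin(3.7 deg) = 0.4225838
el = arccos(0.4225838) = 65.0022 deg
(Earth-central angle = 90 - nadir - el = 21.2978 deg)

65.0022 degrees


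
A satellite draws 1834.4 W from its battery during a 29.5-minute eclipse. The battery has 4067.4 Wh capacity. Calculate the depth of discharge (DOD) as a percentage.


E_used = P * t / 60 = 1834.4 * 29.5 / 60 = 901.9133 Wh
DOD = E_used / E_total * 100 = 901.9133 / 4067.4 * 100
DOD = 22.1742 %

22.1742 %


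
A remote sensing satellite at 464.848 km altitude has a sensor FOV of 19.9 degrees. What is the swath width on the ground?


FOV = 19.9 deg = 0.3473205 rad
swath = 2 * alt * tan(FOV/2) = 2 * 464.848 * tan(0.1736603)
swath = 2 * 464.848 * 0.1754273
swath = 163.0941 km

163.0941 km


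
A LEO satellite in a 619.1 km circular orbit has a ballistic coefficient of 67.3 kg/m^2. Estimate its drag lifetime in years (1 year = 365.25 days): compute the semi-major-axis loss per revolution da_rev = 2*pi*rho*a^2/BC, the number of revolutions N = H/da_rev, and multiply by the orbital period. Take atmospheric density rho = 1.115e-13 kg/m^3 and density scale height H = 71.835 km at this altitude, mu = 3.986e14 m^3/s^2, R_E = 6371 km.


a = R_E + alt = 6990.1000 km = 6.9901e+06 m
da_rev = 2*pi*rho*a^2/BC = 2*pi*1.115e-13*(6.9901e+06)^2/67.3 = 0.508635243 m per revolution
N = H/da_rev = 71835.0000 m / 0.508635243 m = 141230.8741 revolutions
P = 2*pi*sqrt(a^3/mu) = 5816.1595 s
lifetime = N*P = 141230.8741 * 5816.1595 = 8.2142128e+08 s = 9507.1908 days
years = 9507.1908 / 365.25 = 26.0293 years

26.0293 years


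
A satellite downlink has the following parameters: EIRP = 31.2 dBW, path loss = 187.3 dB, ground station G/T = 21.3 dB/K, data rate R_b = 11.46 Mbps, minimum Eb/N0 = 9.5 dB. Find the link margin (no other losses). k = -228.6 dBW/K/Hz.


C/N0 = EIRP - FSPL + G/T - k = 31.2 - 187.3 + 21.3 - (-228.6)
C/N0 = 93.8000 dB-Hz
R_b = 11.46 Mbps = 1.146e+07 bps -> 10*log10(R_b) = 70.5918 dB-Hz
Eb/N0 = C/N0 - 10*log10(R_b) = 93.8000 - 70.5918 = 23.2082 dB
Margin = Eb/N0 - Eb/N0_req = 23.2082 - 9.5 = 13.7082 dB (link closes)

13.7082 dB


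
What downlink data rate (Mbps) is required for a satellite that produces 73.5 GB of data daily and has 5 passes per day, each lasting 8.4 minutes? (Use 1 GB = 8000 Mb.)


total contact time = 5 * 8.4 * 60 = 2520.0000 s
data = 73.5 GB = 588000.0000 Mb
rate = 588000.0000 / 2520.0000 = 233.3333 Mbps

233.3333 Mbps


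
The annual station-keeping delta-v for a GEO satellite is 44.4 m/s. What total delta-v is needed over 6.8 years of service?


dV = rate * years = 44.4 * 6.8
dV = 301.9200 m/s

301.9200 m/s


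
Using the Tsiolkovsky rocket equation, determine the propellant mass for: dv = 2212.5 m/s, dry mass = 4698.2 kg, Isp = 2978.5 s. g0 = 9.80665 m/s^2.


ve = Isp * g0 = 2978.5 * 9.80665 = 29209.107025 m/s
mass ratio = exp(dv/ve) = exp(2212.5/29209.107025) = 1.07868955
m_prop = m_dry * (mr - 1) = 4698.2 * (1.07868955 - 1)
m_prop = 369.6992 kg

369.6992 kg


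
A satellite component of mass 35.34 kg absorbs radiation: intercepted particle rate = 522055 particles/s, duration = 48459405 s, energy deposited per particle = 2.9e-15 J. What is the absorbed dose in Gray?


Total energy deposited = rate * time * E_per
  = 522055 * 48459405 * 2.9e-15 = 0.07336558 J
Dose = E_total / mass = 0.07336558 / 35.34
Dose = 0.002075993 Gy

0.0021 Gy


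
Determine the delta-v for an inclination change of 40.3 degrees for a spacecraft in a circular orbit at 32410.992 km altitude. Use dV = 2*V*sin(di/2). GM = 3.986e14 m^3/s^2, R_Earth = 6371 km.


r = 38781.9920 km = 3.8781992e+07 m
V = sqrt(mu/r) = 3205.9267 m/s
di = 40.3 deg = 0.7033677 rad
dV = 2*V*sin(di/2) = 2*3205.9267*sin(0.3516838)
dV = 2208.7494 m/s = 2.2087 km/s

2.2087 km/s


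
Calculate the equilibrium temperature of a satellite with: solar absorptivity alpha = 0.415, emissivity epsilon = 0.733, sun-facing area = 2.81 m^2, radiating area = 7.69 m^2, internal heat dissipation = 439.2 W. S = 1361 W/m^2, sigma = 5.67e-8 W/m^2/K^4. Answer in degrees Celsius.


Numerator = alpha*S*A_sun + Q_int = 0.415*1361*2.81 + 439.2 = 2026.3302 W
Denominator = eps*sigma*A_rad = 0.733*5.67e-8*7.69 = 3.1960486e-07 W/K^4
T^4 = 6.3401106e+09 K^4
T = 282.1787 K = 9.0287 C

9.0287 degrees Celsius


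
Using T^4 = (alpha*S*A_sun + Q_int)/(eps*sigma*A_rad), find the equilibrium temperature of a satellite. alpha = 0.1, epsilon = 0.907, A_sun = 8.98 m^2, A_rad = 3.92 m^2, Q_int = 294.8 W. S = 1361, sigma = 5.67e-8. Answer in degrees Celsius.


Numerator = alpha*S*A_sun + Q_int = 0.1*1361*8.98 + 294.8 = 1516.9780 W
Denominator = eps*sigma*A_rad = 0.907*5.67e-8*3.92 = 2.0159345e-07 W/K^4
T^4 = 7.524937e+09 K^4
T = 294.5274 K = 21.3774 C

21.3774 degrees Celsius


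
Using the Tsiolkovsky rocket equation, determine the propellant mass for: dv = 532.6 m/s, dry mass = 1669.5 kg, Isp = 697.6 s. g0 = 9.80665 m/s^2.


ve = Isp * g0 = 697.6 * 9.80665 = 6841.119040 m/s
mass ratio = exp(dv/ve) = exp(532.6/6841.119040) = 1.08096349
m_prop = m_dry * (mr - 1) = 1669.5 * (1.08096349 - 1)
m_prop = 135.1685 kg

135.1685 kg


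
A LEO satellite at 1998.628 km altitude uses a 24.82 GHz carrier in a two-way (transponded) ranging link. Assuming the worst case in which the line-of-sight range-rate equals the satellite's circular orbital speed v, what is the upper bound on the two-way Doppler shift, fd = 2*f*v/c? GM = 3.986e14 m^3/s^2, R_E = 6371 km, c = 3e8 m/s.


r = 8.369628e+06 m
v = sqrt(mu/r) = 6901.0563 m/s (worst-case radial velocity)
f = 24.82 GHz = 2.482e+10 Hz
fd = 2*f*v/c = 2*2.482e+10*6901.0563/3.0e+08
fd = 1.1418948e+06 Hz

1.1419e+06 Hz


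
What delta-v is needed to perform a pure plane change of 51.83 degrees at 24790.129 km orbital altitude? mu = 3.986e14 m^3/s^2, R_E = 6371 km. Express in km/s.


r = 31161.1290 km = 3.1161129e+07 m
V = sqrt(mu/r) = 3576.5315 m/s
di = 51.83 deg = 0.9046042 rad
dV = 2*V*sin(di/2) = 2*3576.5315*sin(0.4523021)
dV = 3126.1552 m/s = 3.1262 km/s

3.1262 km/s


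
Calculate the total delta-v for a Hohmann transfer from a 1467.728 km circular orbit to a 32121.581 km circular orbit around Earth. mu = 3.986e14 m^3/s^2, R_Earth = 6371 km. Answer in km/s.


r1 = 7838.7280 km = 7.838728e+06 m
r2 = 38492.5810 km = 3.8492581e+07 m
dv1 = sqrt(mu/r1)*(sqrt(2*r2/(r1+r2)) - 1) = 2061.1190 m/s
dv2 = sqrt(mu/r2)*(1 - sqrt(2*r1/(r1+r2))) = 1346.0649 m/s
total dv = |dv1| + |dv2| = 2061.1190 + 1346.0649 = 3407.1838 m/s = 3.4072 km/s

3.4072 km/s


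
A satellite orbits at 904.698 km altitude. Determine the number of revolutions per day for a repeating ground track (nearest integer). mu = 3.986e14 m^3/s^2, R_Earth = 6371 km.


r = 7.275698e+06 m
T = 2*pi*sqrt(r^3/mu) = 6176.2265 s = 102.9371 min
revs/day = 1440 / 102.9371 = 13.9891
Rounded: 14 revolutions per day

14 revolutions per day


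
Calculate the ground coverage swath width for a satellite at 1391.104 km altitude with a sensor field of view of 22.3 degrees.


FOV = 22.3 deg = 0.3892084 rad
swath = 2 * alt * tan(FOV/2) = 2 * 1391.104 * tan(0.1946042)
swath = 2 * 1391.104 * 0.1970986
swath = 548.3693 km

548.3693 km


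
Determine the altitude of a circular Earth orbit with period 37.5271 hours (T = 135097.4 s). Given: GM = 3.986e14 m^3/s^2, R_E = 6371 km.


T = 135097.4 s
r = (mu*T^2/(4*pi^2))^(1/3) = (3.986e14 * 135097.4^2 / (4*pi^2))^(1/3)
r = 5.6905885e+07 m = 56905.8847 km
alt = r - R_E = 56905.8847 - 6371 = 50534.8847 km

50534.8847 km


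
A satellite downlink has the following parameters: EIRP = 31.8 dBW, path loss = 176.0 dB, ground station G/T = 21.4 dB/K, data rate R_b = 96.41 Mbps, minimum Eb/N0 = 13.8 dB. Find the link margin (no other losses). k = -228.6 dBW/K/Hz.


C/N0 = EIRP - FSPL + G/T - k = 31.8 - 176.0 + 21.4 - (-228.6)
C/N0 = 105.8000 dB-Hz
R_b = 96.41 Mbps = 9.641e+07 bps -> 10*log10(R_b) = 79.8412 dB-Hz
Eb/N0 = C/N0 - 10*log10(R_b) = 105.8000 - 79.8412 = 25.9588 dB
Margin = Eb/N0 - Eb/N0_req = 25.9588 - 13.8 = 12.1588 dB (link closes)

12.1588 dB


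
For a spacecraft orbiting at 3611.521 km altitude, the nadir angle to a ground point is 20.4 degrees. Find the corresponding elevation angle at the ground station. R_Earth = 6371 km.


r = R_E + alt = 9982.5210 km
Law of sines in the satellite / Earth-center / ground-point triangle:
  sin(nadir)/R_E = sin(90 + el)/r  =>  cos(el) = (r/R_E)*sin(nadir)
cos(el) = (9982.5210 / 6371.0000) * sin(20.4 deg) = 0.5461667
el = arccos(0.5461667) = 56.8956 deg
(Earth-central angle = 90 - nadir - el = 12.7044 deg)

56.8956 degrees


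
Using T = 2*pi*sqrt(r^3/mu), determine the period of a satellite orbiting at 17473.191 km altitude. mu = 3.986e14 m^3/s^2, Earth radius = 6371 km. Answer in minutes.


r = 23844.1910 km = 2.3844191e+07 m
T = 2*pi*sqrt(r^3/mu) = 2*pi*sqrt(1.3556506e+22 / 3.986e14)
T = 36642.5011 s = 610.7084 min

610.7084 minutes


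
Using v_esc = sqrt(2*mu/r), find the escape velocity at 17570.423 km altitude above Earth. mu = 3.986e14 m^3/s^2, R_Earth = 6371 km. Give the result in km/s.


r = 6371.0 + 17570.423 = 23941.4230 km = 2.3941423e+07 m
v_esc = sqrt(2*mu/r) = sqrt(2*3.986e14 / 2.3941423e+07)
v_esc = 5770.4365 m/s = 5.7704 km/s

5.7704 km/s


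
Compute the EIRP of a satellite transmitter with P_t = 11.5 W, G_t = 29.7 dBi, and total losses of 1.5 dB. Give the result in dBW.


Pt = 11.5 W = 10.6070 dBW
EIRP = Pt_dBW + Gt - losses = 10.6070 + 29.7 - 1.5 = 38.8070 dBW

38.8070 dBW


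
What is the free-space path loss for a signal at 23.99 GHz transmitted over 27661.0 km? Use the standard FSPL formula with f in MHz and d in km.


f = 23.99 GHz = 23990.0000 MHz
d = 27661.0 km
FSPL = 32.44 + 20*log10(23990.0000) + 20*log10(27661.0)
FSPL = 32.44 + 87.6006 + 88.8374
FSPL = 208.8780 dB

208.8780 dB


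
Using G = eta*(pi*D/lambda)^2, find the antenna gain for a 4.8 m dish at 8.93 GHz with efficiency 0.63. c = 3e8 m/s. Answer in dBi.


lambda = c/f = 3e8 / 8.93e+09 = 0.03359462 m
G = eta*(pi*D/lambda)^2 = 0.63*(pi*4.8/0.03359462)^2
G = 126935.5233 (linear)
G = 10*log10(126935.5233) = 51.0358 dBi

51.0358 dBi


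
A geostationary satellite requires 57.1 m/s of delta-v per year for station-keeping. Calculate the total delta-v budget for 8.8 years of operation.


dV = rate * years = 57.1 * 8.8
dV = 502.4800 m/s

502.4800 m/s


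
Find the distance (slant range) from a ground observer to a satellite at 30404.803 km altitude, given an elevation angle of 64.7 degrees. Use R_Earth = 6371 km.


h = 30404.803 km, el = 64.7 deg
d = -R_E*sin(el) + sqrt((R_E*sin(el))^2 + 2*R_E*h + h^2)
d = -6371.0000*sin(1.1292) + sqrt((6371.0000*0.9040825)^2 + 2*6371.0000*30404.803 + 30404.803^2)
d = 30914.9671 km

30914.9671 km


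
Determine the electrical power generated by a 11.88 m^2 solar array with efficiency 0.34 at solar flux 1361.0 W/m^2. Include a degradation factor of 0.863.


P = area * eta * S * degradation
P = 11.88 * 0.34 * 1361.0 * 0.863
P = 4744.2141 W

4744.2141 W


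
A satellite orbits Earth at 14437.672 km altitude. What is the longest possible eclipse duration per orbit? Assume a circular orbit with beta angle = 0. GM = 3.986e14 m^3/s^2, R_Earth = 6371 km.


r = 20808.6720 km
T = 497.8821 min
Eclipse fraction = arcsin(R_E/r)/pi = arcsin(6371.0000/20808.6720)/pi
= arcsin(0.3061704)/pi = 0.09904774
Eclipse duration = 0.09904774 * 497.8821 = 49.3141 min

49.3141 minutes


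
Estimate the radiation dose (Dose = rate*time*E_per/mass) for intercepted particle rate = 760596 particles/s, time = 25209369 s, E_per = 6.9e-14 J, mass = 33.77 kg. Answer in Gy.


Total energy deposited = rate * time * E_per
  = 760596 * 25209369 * 6.9e-14 = 1.3230 J
Dose = E_total / mass = 1.3230 / 33.77
Dose = 0.03917726 Gy

0.0392 Gy


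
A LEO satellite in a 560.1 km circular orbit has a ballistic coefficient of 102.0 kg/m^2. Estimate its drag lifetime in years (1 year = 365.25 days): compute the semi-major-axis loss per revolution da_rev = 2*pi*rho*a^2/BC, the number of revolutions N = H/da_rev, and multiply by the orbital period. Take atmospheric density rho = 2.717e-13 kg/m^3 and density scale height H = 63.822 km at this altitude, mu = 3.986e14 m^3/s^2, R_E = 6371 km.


a = R_E + alt = 6931.1000 km = 6.9311e+06 m
da_rev = 2*pi*rho*a^2/BC = 2*pi*2.717e-13*(6.9311e+06)^2/102.0 = 0.804032612 m per revolution
N = H/da_rev = 63822.0000 m / 0.804032612 m = 79377.3773 revolutions
P = 2*pi*sqrt(a^3/mu) = 5742.6780 s
lifetime = N*P = 79377.3773 * 5742.6780 = 4.5583872e+08 s = 5275.9111 days
years = 5275.9111 / 365.25 = 14.4447 years

14.4447 years


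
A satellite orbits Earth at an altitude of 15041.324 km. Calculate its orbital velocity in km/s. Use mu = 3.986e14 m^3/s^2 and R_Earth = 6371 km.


r = R_E + alt = 6371.0 + 15041.324 = 21412.3240 km = 2.1412324e+07 m
v = sqrt(mu/r) = sqrt(3.986e14 / 2.1412324e+07) = 4314.5623 m/s = 4.3146 km/s

4.3146 km/s


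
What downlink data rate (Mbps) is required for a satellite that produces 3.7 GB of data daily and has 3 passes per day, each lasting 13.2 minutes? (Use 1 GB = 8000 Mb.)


total contact time = 3 * 13.2 * 60 = 2376.0000 s
data = 3.7 GB = 29600.0000 Mb
rate = 29600.0000 / 2376.0000 = 12.4579 Mbps

12.4579 Mbps


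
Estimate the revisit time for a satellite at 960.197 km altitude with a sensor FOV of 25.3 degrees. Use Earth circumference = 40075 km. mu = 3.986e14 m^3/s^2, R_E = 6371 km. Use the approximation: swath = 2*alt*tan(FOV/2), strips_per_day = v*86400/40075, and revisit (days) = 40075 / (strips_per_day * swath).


swath = 2*960.197*tan(0.2207842) = 431.0189 km
v = sqrt(mu/r) = 7373.6276 m/s = 7.3736 km/s
strips/day = v*86400/40075 = 7.3736*86400/40075 = 15.8972
coverage/day = strips * swath = 15.8972 * 431.0189 = 6852.0051 km
revisit = 40075 / 6852.0051 = 5.8487 days

5.8487 days


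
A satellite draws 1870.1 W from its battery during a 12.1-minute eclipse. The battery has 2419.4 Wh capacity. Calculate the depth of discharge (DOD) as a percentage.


E_used = P * t / 60 = 1870.1 * 12.1 / 60 = 377.1368 Wh
DOD = E_used / E_total * 100 = 377.1368 / 2419.4 * 100
DOD = 15.5880 %

15.5880 %


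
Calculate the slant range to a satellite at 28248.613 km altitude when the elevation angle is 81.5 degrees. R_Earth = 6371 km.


h = 28248.613 km, el = 81.5 deg
d = -R_E*sin(el) + sqrt((R_E*sin(el))^2 + 2*R_E*h + h^2)
d = -6371.0000*sin(1.4224) + sqrt((6371.0000*0.9890159)^2 + 2*6371.0000*28248.613 + 28248.613^2)
d = 28305.7830 km

28305.7830 km


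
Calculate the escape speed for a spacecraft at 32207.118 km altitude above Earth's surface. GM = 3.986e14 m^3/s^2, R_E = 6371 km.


r = 6371.0 + 32207.118 = 38578.1180 km = 3.8578118e+07 m
v_esc = sqrt(2*mu/r) = sqrt(2*3.986e14 / 3.8578118e+07)
v_esc = 4545.8293 m/s = 4.5458 km/s

4.5458 km/s


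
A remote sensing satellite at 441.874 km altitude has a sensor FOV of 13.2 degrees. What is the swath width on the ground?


FOV = 13.2 deg = 0.2303835 rad
swath = 2 * alt * tan(FOV/2) = 2 * 441.874 * tan(0.1151917)
swath = 2 * 441.874 * 0.1157039
swath = 102.2531 km

102.2531 km


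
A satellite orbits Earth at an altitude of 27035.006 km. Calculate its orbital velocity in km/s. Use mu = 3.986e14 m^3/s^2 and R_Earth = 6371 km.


r = R_E + alt = 6371.0 + 27035.006 = 33406.0060 km = 3.3406006e+07 m
v = sqrt(mu/r) = sqrt(3.986e14 / 3.3406006e+07) = 3454.2707 m/s = 3.4543 km/s

3.4543 km/s


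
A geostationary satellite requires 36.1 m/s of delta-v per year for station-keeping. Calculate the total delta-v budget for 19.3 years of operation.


dV = rate * years = 36.1 * 19.3
dV = 696.7300 m/s

696.7300 m/s


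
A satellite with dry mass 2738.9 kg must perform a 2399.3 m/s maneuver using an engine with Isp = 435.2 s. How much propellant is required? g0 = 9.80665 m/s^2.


ve = Isp * g0 = 435.2 * 9.80665 = 4267.854080 m/s
mass ratio = exp(dv/ve) = exp(2399.3/4267.854080) = 1.75449222
m_prop = m_dry * (mr - 1) = 2738.9 * (1.75449222 - 1)
m_prop = 2066.4787 kg

2066.4787 kg


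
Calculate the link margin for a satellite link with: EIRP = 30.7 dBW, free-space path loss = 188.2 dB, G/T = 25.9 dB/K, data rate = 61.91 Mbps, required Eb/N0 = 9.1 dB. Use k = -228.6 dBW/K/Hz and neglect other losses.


C/N0 = EIRP - FSPL + G/T - k = 30.7 - 188.2 + 25.9 - (-228.6)
C/N0 = 97.0000 dB-Hz
R_b = 61.91 Mbps = 6.191e+07 bps -> 10*log10(R_b) = 77.9176 dB-Hz
Eb/N0 = C/N0 - 10*log10(R_b) = 97.0000 - 77.9176 = 19.0824 dB
Margin = Eb/N0 - Eb/N0_req = 19.0824 - 9.1 = 9.9824 dB (link closes)

9.9824 dB


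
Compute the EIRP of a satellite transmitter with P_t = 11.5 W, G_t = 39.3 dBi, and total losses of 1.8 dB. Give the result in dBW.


Pt = 11.5 W = 10.6070 dBW
EIRP = Pt_dBW + Gt - losses = 10.6070 + 39.3 - 1.8 = 48.1070 dBW

48.1070 dBW


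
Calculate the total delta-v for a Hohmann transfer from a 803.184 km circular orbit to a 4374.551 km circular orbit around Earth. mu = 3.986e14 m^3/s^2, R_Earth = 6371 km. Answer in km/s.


r1 = 7174.1840 km = 7.174184e+06 m
r2 = 10745.5510 km = 1.0745551e+07 m
dv1 = sqrt(mu/r1)*(sqrt(2*r2/(r1+r2)) - 1) = 709.0477 m/s
dv2 = sqrt(mu/r2)*(1 - sqrt(2*r1/(r1+r2))) = 640.6036 m/s
total dv = |dv1| + |dv2| = 709.0477 + 640.6036 = 1349.6512 m/s = 1.3497 km/s

1.3497 km/s


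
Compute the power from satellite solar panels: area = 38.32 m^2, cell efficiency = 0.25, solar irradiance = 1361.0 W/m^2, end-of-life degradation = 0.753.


P = area * eta * S * degradation
P = 38.32 * 0.25 * 1361.0 * 0.753
P = 9817.9001 W

9817.9001 W


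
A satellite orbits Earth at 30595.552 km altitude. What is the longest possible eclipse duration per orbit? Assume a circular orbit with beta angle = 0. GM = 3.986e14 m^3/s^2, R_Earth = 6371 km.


r = 36966.5520 km
T = 1178.8903 min
Eclipse fraction = arcsin(R_E/r)/pi = arcsin(6371.0000/36966.5520)/pi
= arcsin(0.172345)/pi = 0.05513439
Eclipse duration = 0.05513439 * 1178.8903 = 64.9974 min

64.9974 minutes


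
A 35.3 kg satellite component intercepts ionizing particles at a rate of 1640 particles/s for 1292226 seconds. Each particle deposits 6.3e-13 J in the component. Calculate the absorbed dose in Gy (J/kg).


Total energy deposited = rate * time * E_per
  = 1640 * 1292226 * 6.3e-13 = 0.001335128 J
Dose = E_total / mass = 0.001335128 / 35.3
Dose = 3.782232e-05 Gy

3.7822e-05 Gy


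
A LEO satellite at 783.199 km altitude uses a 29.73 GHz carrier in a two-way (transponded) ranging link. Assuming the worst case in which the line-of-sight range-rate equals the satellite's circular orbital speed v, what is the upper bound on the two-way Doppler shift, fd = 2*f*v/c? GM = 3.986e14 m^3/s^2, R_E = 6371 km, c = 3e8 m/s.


r = 7.154199e+06 m
v = sqrt(mu/r) = 7464.2837 m/s (worst-case radial velocity)
f = 29.73 GHz = 2.973e+10 Hz
fd = 2*f*v/c = 2*2.973e+10*7464.2837/3.0e+08
fd = 1.479421e+06 Hz

1.4794e+06 Hz


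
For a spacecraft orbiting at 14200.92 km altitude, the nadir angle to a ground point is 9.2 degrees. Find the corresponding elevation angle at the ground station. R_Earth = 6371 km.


r = R_E + alt = 20571.9200 km
Law of sines in the satellite / Earth-center / ground-point triangle:
  sin(nadir)/R_E = sin(90 + el)/r  =>  cos(el) = (r/R_E)*sin(nadir)
cos(el) = (20571.9200 / 6371.0000) * sin(9.2 deg) = 0.5162554
el = arccos(0.5162554) = 58.9186 deg
(Earth-central angle = 90 - nadir - el = 21.8814 deg)

58.9186 degrees


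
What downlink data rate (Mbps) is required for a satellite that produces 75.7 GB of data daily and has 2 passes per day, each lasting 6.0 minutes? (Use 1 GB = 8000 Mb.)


total contact time = 2 * 6.0 * 60 = 720.0000 s
data = 75.7 GB = 605600.0000 Mb
rate = 605600.0000 / 720.0000 = 841.1111 Mbps

841.1111 Mbps


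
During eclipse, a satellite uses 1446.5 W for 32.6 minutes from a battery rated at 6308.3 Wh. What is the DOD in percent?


E_used = P * t / 60 = 1446.5 * 32.6 / 60 = 785.9317 Wh
DOD = E_used / E_total * 100 = 785.9317 / 6308.3 * 100
DOD = 12.4587 %

12.4587 %


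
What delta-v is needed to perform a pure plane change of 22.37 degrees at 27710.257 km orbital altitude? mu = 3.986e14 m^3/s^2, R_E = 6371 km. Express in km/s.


r = 34081.2570 km = 3.4081257e+07 m
V = sqrt(mu/r) = 3419.8798 m/s
di = 22.37 deg = 0.3904302 rad
dV = 2*V*sin(di/2) = 2*3419.8798*sin(0.1952151)
dV = 1326.7597 m/s = 1.3268 km/s

1.3268 km/s


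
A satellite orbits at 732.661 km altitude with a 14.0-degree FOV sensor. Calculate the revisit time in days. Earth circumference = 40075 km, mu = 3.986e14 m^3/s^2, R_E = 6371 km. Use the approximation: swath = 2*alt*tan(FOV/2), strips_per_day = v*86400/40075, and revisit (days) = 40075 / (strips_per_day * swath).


swath = 2*732.661*tan(0.122173) = 179.9189 km
v = sqrt(mu/r) = 7490.7885 m/s = 7.4908 km/s
strips/day = v*86400/40075 = 7.4908*86400/40075 = 16.1498
coverage/day = strips * swath = 16.1498 * 179.9189 = 2905.6585 km
revisit = 40075 / 2905.6585 = 13.7921 days

13.7921 days


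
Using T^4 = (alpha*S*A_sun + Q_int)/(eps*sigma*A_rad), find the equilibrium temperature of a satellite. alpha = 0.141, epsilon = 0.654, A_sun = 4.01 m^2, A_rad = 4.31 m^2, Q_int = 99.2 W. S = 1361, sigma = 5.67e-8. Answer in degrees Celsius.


Numerator = alpha*S*A_sun + Q_int = 0.141*1361*4.01 + 99.2 = 868.7230 W
Denominator = eps*sigma*A_rad = 0.654*5.67e-8*4.31 = 1.5982256e-07 W/K^4
T^4 = 5.4355469e+09 K^4
T = 271.5256 K = -1.6244 C

-1.6244 degrees Celsius


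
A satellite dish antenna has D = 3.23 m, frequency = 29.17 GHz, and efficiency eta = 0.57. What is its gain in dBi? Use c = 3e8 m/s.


lambda = c/f = 3e8 / 2.917e+10 = 0.01028454 m
G = eta*(pi*D/lambda)^2 = 0.57*(pi*3.23/0.01028454)^2
G = 554893.9561 (linear)
G = 10*log10(554893.9561) = 57.4421 dBi

57.4421 dBi


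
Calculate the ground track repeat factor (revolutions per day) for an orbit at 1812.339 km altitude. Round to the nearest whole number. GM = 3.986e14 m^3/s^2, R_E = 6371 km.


r = 8.183339e+06 m
T = 2*pi*sqrt(r^3/mu) = 7367.2776 s = 122.7880 min
revs/day = 1440 / 122.7880 = 11.7275
Rounded: 12 revolutions per day

12 revolutions per day


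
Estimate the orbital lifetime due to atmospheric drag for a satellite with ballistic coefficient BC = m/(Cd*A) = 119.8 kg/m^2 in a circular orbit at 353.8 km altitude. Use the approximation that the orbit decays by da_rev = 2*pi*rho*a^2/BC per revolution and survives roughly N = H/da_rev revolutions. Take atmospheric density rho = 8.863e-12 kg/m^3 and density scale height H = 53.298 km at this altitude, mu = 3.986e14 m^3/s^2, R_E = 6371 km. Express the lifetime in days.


a = R_E + alt = 6724.8000 km = 6.7248e+06 m
da_rev = 2*pi*rho*a^2/BC = 2*pi*8.863e-12*(6.7248e+06)^2/119.8 = 21.021444 m per revolution
N = H/da_rev = 53298.0000 m / 21.021444 m = 2535.4110 revolutions
P = 2*pi*sqrt(a^3/mu) = 5488.2044 s
lifetime = N*P = 2535.4110 * 5488.2044 = 1.3914854e+07 s = 161.0515 days

161.0515 days


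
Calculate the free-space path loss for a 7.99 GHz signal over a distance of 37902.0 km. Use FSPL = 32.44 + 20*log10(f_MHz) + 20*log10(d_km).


f = 7.99 GHz = 7990.0000 MHz
d = 37902.0 km
FSPL = 32.44 + 20*log10(7990.0000) + 20*log10(37902.0)
FSPL = 32.44 + 78.0509 + 91.5732
FSPL = 202.0642 dB

202.0642 dB


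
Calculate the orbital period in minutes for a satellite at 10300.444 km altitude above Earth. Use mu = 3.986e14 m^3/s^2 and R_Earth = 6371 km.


r = 16671.4440 km = 1.6671444e+07 m
T = 2*pi*sqrt(r^3/mu) = 2*pi*sqrt(4.6336119e+21 / 3.986e14)
T = 21422.5442 s = 357.0424 min

357.0424 minutes


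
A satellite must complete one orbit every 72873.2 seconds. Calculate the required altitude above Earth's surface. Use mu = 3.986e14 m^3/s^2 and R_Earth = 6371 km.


T = 72873.2 s
r = (mu*T^2/(4*pi^2))^(1/3) = (3.986e14 * 72873.2^2 / (4*pi^2))^(1/3)
r = 3.7708369e+07 m = 37708.3688 km
alt = r - R_E = 37708.3688 - 6371 = 31337.3688 km

31337.3688 km


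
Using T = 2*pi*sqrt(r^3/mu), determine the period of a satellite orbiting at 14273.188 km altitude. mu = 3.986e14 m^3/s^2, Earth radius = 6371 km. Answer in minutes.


r = 20644.1880 km = 2.0644188e+07 m
T = 2*pi*sqrt(r^3/mu) = 2*pi*sqrt(8.7981916e+21 / 3.986e14)
T = 29519.4274 s = 491.9905 min

491.9905 minutes


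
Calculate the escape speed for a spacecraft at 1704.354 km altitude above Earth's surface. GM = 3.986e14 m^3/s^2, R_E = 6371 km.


r = 6371.0 + 1704.354 = 8075.3540 km = 8.075354e+06 m
v_esc = sqrt(2*mu/r) = sqrt(2*3.986e14 / 8.075354e+06)
v_esc = 9935.8004 m/s = 9.9358 km/s

9.9358 km/s


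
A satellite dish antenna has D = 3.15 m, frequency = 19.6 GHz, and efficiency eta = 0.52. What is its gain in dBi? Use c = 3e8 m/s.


lambda = c/f = 3e8 / 1.96e+10 = 0.01530612 m
G = eta*(pi*D/lambda)^2 = 0.52*(pi*3.15/0.01530612)^2
G = 217367.1093 (linear)
G = 10*log10(217367.1093) = 53.3719 dBi

53.3719 dBi


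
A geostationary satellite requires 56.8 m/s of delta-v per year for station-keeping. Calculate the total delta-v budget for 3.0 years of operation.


dV = rate * years = 56.8 * 3.0
dV = 170.4000 m/s

170.4000 m/s


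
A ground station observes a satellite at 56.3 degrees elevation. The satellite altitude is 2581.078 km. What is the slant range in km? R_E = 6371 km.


h = 2581.078 km, el = 56.3 deg
d = -R_E*sin(el) + sqrt((R_E*sin(el))^2 + 2*R_E*h + h^2)
d = -6371.0000*sin(0.9826204) + sqrt((6371.0000*0.8319541)^2 + 2*6371.0000*2581.078 + 2581.078^2)
d = 2924.2227 km

2924.2227 km


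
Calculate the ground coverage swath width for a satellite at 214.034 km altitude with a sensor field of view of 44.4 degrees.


FOV = 44.4 deg = 0.7749262 rad
swath = 2 * alt * tan(FOV/2) = 2 * 214.034 * tan(0.3874631)
swath = 2 * 214.034 * 0.4080924
swath = 174.6913 km

174.6913 km


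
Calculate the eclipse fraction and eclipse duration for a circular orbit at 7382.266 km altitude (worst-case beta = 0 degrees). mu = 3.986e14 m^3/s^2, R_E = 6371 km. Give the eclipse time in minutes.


r = 13753.2660 km
T = 267.5277 min
Eclipse fraction = arcsin(R_E/r)/pi = arcsin(6371.0000/13753.2660)/pi
= arcsin(0.4632354)/pi = 0.1533116
Eclipse duration = 0.1533116 * 267.5277 = 41.0151 min

41.0151 minutes


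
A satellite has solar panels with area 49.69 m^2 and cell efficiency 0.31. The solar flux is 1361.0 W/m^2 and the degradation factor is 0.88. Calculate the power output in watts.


P = area * eta * S * degradation
P = 49.69 * 0.31 * 1361.0 * 0.88
P = 18448.9430 W

18448.9430 W


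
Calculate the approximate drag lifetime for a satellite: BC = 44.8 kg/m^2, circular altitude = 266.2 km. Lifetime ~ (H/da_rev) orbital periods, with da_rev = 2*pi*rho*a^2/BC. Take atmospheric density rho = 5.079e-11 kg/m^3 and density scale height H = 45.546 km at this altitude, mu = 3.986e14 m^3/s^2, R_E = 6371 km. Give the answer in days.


a = R_E + alt = 6637.2000 km = 6.6372e+06 m
da_rev = 2*pi*rho*a^2/BC = 2*pi*5.079e-11*(6.6372e+06)^2/44.8 = 313.797787 m per revolution
N = H/da_rev = 45546.0000 m / 313.797787 m = 145.1444 revolutions
P = 2*pi*sqrt(a^3/mu) = 5381.3170 s
lifetime = N*P = 145.1444 * 5381.3170 = 781068.1766 s = 9.0401 days

9.0401 days


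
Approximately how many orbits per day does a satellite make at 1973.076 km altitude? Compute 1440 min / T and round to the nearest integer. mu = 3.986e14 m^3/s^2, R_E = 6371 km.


r = 8.344076e+06 m
T = 2*pi*sqrt(r^3/mu) = 7585.4019 s = 126.4234 min
revs/day = 1440 / 126.4234 = 11.3903
Rounded: 11 revolutions per day

11 revolutions per day


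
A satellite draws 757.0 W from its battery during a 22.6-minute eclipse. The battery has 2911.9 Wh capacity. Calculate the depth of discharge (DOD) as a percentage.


E_used = P * t / 60 = 757.0 * 22.6 / 60 = 285.1367 Wh
DOD = E_used / E_total * 100 = 285.1367 / 2911.9 * 100
DOD = 9.7921 %

9.7921 %


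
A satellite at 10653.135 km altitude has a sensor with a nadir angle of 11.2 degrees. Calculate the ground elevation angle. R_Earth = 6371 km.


r = R_E + alt = 17024.1350 km
Law of sines in the satellite / Earth-center / ground-point triangle:
  sin(nadir)/R_E = sin(90 + el)/r  =>  cos(el) = (r/R_E)*sin(nadir)
cos(el) = (17024.1350 / 6371.0000) * sin(11.2 deg) = 0.5190193
el = arccos(0.5190193) = 58.7335 deg
(Earth-central angle = 90 - nadir - el = 20.0665 deg)

58.7335 degrees


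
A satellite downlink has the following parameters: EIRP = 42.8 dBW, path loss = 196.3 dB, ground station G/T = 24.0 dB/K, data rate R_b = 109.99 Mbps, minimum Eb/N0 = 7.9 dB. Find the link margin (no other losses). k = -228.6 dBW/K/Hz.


C/N0 = EIRP - FSPL + G/T - k = 42.8 - 196.3 + 24.0 - (-228.6)
C/N0 = 99.1000 dB-Hz
R_b = 109.99 Mbps = 1.0999e+08 bps -> 10*log10(R_b) = 80.4135 dB-Hz
Eb/N0 = C/N0 - 10*log10(R_b) = 99.1000 - 80.4135 = 18.6865 dB
Margin = Eb/N0 - Eb/N0_req = 18.6865 - 7.9 = 10.7865 dB (link closes)

10.7865 dB


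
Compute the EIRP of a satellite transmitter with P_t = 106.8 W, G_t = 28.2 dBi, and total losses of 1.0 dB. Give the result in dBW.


Pt = 106.8 W = 20.2857 dBW
EIRP = Pt_dBW + Gt - losses = 20.2857 + 28.2 - 1.0 = 47.4857 dBW

47.4857 dBW


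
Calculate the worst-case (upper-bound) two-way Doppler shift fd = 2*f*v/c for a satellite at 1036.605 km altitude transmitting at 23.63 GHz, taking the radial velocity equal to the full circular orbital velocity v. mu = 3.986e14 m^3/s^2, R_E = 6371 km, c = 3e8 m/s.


r = 7.407605e+06 m
v = sqrt(mu/r) = 7335.5003 m/s (worst-case radial velocity)
f = 23.63 GHz = 2.363e+10 Hz
fd = 2*f*v/c = 2*2.363e+10*7335.5003/3.0e+08
fd = 1.1555858e+06 Hz

1.1556e+06 Hz


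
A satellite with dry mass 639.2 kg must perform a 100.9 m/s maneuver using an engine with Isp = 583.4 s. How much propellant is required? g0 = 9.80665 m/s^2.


ve = Isp * g0 = 583.4 * 9.80665 = 5721.199610 m/s
mass ratio = exp(dv/ve) = exp(100.9/5721.199610) = 1.01779260
m_prop = m_dry * (mr - 1) = 639.2 * (1.01779260 - 1)
m_prop = 11.3730 kg

11.3730 kg


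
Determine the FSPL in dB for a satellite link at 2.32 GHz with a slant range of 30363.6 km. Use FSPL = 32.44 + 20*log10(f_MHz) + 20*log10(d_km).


f = 2.32 GHz = 2320.0000 MHz
d = 30363.6 km
FSPL = 32.44 + 20*log10(2320.0000) + 20*log10(30363.6)
FSPL = 32.44 + 67.3098 + 89.6471
FSPL = 189.3968 dB

189.3968 dB


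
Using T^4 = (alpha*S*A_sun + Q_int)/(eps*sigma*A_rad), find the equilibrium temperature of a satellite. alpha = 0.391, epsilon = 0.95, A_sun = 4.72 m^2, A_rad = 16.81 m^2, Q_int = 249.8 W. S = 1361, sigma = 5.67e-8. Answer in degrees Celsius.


Numerator = alpha*S*A_sun + Q_int = 0.391*1361*4.72 + 249.8 = 2761.5527 W
Denominator = eps*sigma*A_rad = 0.95*5.67e-8*16.81 = 9.0547065e-07 W/K^4
T^4 = 3.0498534e+09 K^4
T = 235.0010 K = -38.1490 C

-38.1490 degrees Celsius


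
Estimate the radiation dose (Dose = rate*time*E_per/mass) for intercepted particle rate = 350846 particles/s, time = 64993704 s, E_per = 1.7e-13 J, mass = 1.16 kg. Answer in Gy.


Total energy deposited = rate * time * E_per
  = 350846 * 64993704 * 1.7e-13 = 3.8765 J
Dose = E_total / mass = 3.8765 / 1.16
Dose = 3.3418 Gy

3.3418 Gy


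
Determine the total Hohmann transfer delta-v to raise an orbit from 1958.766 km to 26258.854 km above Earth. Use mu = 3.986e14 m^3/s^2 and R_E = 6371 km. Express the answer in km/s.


r1 = 8329.7660 km = 8.329766e+06 m
r2 = 32629.8540 km = 3.2629854e+07 m
dv1 = sqrt(mu/r1)*(sqrt(2*r2/(r1+r2)) - 1) = 1814.1116 m/s
dv2 = sqrt(mu/r2)*(1 - sqrt(2*r1/(r1+r2))) = 1266.0890 m/s
total dv = |dv1| + |dv2| = 1814.1116 + 1266.0890 = 3080.2007 m/s = 3.0802 km/s

3.0802 km/s


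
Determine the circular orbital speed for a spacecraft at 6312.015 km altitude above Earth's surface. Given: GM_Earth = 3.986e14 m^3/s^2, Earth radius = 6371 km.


r = R_E + alt = 6371.0 + 6312.015 = 12683.0150 km = 1.2683015e+07 m
v = sqrt(mu/r) = sqrt(3.986e14 / 1.2683015e+07) = 5606.0555 m/s = 5.6061 km/s

5.6061 km/s


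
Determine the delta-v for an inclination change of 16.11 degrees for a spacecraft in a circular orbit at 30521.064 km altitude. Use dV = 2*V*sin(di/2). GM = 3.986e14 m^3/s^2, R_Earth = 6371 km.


r = 36892.0640 km = 3.6892064e+07 m
V = sqrt(mu/r) = 3287.0187 m/s
di = 16.11 deg = 0.2811725 rad
dV = 2*V*sin(di/2) = 2*3287.0187*sin(0.1405863)
dV = 921.1779 m/s = 0.9211779 km/s

0.9212 km/s


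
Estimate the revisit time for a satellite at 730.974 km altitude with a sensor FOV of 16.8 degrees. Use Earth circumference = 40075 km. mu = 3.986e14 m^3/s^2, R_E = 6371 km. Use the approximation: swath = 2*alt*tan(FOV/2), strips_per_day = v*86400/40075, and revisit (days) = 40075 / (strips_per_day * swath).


swath = 2*730.974*tan(0.1466077) = 215.8817 km
v = sqrt(mu/r) = 7491.6781 m/s = 7.4917 km/s
strips/day = v*86400/40075 = 7.4917*86400/40075 = 16.1517
coverage/day = strips * swath = 16.1517 * 215.8817 = 3486.8651 km
revisit = 40075 / 3486.8651 = 11.4931 days

11.4931 days


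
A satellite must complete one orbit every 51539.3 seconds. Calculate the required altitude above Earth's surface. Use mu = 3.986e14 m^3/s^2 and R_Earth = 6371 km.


T = 51539.3 s
r = (mu*T^2/(4*pi^2))^(1/3) = (3.986e14 * 51539.3^2 / (4*pi^2))^(1/3)
r = 2.9933088e+07 m = 29933.0885 km
alt = r - R_E = 29933.0885 - 6371 = 23562.0885 km

23562.0885 km


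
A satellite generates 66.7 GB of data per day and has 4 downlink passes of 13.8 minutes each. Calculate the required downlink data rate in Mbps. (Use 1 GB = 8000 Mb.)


total contact time = 4 * 13.8 * 60 = 3312.0000 s
data = 66.7 GB = 533600.0000 Mb
rate = 533600.0000 / 3312.0000 = 161.1111 Mbps

161.1111 Mbps


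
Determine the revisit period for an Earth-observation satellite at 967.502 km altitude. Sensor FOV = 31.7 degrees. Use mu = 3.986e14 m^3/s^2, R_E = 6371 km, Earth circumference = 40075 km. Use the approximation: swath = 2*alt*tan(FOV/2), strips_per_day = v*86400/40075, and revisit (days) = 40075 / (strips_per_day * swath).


swath = 2*967.502*tan(0.2766347) = 549.3752 km
v = sqrt(mu/r) = 7369.9567 m/s = 7.3700 km/s
strips/day = v*86400/40075 = 7.3700*86400/40075 = 15.8893
coverage/day = strips * swath = 15.8893 * 549.3752 = 8729.1953 km
revisit = 40075 / 8729.1953 = 4.5909 days

4.5909 days


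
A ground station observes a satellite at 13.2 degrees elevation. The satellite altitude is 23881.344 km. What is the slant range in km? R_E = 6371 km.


h = 23881.344 km, el = 13.2 deg
d = -R_E*sin(el) + sqrt((R_E*sin(el))^2 + 2*R_E*h + h^2)
d = -6371.0000*sin(0.2303835) + sqrt((6371.0000*0.2283509)^2 + 2*6371.0000*23881.344 + 23881.344^2)
d = 28154.8235 km

28154.8235 km


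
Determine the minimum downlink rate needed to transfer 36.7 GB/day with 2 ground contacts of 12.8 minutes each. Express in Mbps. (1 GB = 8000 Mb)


total contact time = 2 * 12.8 * 60 = 1536.0000 s
data = 36.7 GB = 293600.0000 Mb
rate = 293600.0000 / 1536.0000 = 191.1458 Mbps

191.1458 Mbps


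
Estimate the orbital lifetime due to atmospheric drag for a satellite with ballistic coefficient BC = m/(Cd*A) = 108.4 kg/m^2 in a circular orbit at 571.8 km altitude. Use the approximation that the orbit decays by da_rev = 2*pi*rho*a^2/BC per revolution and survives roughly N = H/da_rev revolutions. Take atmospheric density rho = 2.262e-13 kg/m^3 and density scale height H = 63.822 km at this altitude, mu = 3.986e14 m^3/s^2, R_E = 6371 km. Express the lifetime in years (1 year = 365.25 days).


a = R_E + alt = 6942.8000 km = 6.9428e+06 m
da_rev = 2*pi*rho*a^2/BC = 2*pi*2.262e-13*(6.9428e+06)^2/108.4 = 0.631993332 m per revolution
N = H/da_rev = 63822.0000 m / 0.631993332 m = 100985.2426 revolutions
P = 2*pi*sqrt(a^3/mu) = 5757.2250 s
lifetime = N*P = 100985.2426 * 5757.2250 = 5.8139476e+08 s = 6729.1061 days
years = 6729.1061 / 365.25 = 18.4233 years

18.4233 years


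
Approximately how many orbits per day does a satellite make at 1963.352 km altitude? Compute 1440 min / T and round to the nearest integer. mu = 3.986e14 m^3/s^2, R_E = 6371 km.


r = 8.334352e+06 m
T = 2*pi*sqrt(r^3/mu) = 7572.1460 s = 126.2024 min
revs/day = 1440 / 126.2024 = 11.4102
Rounded: 11 revolutions per day

11 revolutions per day


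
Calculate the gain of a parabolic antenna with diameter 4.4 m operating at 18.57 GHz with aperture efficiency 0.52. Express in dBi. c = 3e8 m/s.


lambda = c/f = 3e8 / 1.857e+10 = 0.01615509 m
G = eta*(pi*D/lambda)^2 = 0.52*(pi*4.4/0.01615509)^2
G = 380706.0163 (linear)
G = 10*log10(380706.0163) = 55.8059 dBi

55.8059 dBi


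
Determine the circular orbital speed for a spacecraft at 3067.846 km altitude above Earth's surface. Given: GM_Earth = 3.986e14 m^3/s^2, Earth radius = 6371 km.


r = R_E + alt = 6371.0 + 3067.846 = 9438.8460 km = 9.438846e+06 m
v = sqrt(mu/r) = sqrt(3.986e14 / 9.438846e+06) = 6498.4412 m/s = 6.4984 km/s

6.4984 km/s


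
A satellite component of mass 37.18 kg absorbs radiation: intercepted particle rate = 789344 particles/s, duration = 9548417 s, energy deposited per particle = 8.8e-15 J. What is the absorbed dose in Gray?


Total energy deposited = rate * time * E_per
  = 789344 * 9548417 * 8.8e-15 = 0.06632547 J
Dose = E_total / mass = 0.06632547 / 37.18
Dose = 0.001783902 Gy

0.0018 Gy
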